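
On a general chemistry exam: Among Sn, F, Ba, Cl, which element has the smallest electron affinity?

F is in period 2, group 17; Cl is in period 3, group 17; Sn is in period 5, group 14; Ba is in period 6, group 2.
Adding an electron releases more energy for atoms nearer the top right (short of the noble gases).
Here both period and group differ, so the two effects have to be weighed against each other.
Sn > Ba: relative to Ba, both the across-period and down-group shifts push Sn's electron affinity up.
F > Sn: relative to Sn, both the across-period and down-group shifts push F's electron affinity up.
Cl > F: this pair runs against the simple trend — see the exception note.
Note the exception: Cl has a higher electron affinity than F, contrary to the simple trend — F's small 2p subshell makes the incoming electron feel strong e⁻–e⁻ repulsion, so Cl actually releases more energy on gaining an electron.
Approximate values (kJ/mol): F 328, Cl 349, Sn 107, Ba 14.
The smallest electron affinity among these belongs to Ba.

Ba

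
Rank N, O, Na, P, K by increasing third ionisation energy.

Consider each +2 ion: N²⁺ still has 3 valence electrons; O²⁺ still has 4 valence electrons; Na²⁺ is already 1 electron into the core; P²⁺ still has 3 valence electrons; K²⁺ is already 1 electron into the core.
Usually core removal costs more than valence removal, but here the competition is close: a tightly held n=2 valence electron can cost more to remove than an n=3 core electron, so the actual values have to decide it.
Valence configurations: N²⁺ [He]2s²2p¹, O²⁺ [He]2s²2p², P²⁺ [Ne]3s²3p¹.
Tabulated IE_3 (kJ/mol): N 4578, O 5300, Na 6910, P 2914, K 4420.
Putting it together, IE_3: P < K < N < O < Na.

P < K < N < O < Na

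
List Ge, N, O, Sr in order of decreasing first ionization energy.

N > O > Ge > Sr

N is in period 2, group 15; O is in period 2, group 16; Ge is in period 4, group 14; Sr is in period 5, group 2.
First ionization energy rises across a period (greater Z_eff holds electrons more tightly) and falls down a group (valence electrons are farther from the nucleus).
These span different periods and groups, so the two trends combine.
Ge > Sr: both effects reinforce here, so Ge is clearly the higher of the two.
O > Ge: both effects reinforce here, so O is clearly the higher of the two.
N > O: this pair runs against the simple trend — see the exception note.
Note the exception: N has a higher first ionization energy than O, contrary to the simple trend — pairing an electron in O's 2p⁴ costs repulsion energy, so O ionizes more easily than half-filled N (2p³).
Tabulated first ionization energy (kJ/mol): N 1402, O 1314, Ge 762, Sr 550.
So from highest to lowest: N > O > Ge > Sr.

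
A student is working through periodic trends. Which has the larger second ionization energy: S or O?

The second ionization energy removes an electron from the +1 ion. For each element: S⁺ still has 5 valence electrons; O⁺ still has 5 valence electrons.
All are still removing valence electrons, so compare the +1 ions as you would atoms: IE_2 generally rises across a period (higher Z_eff) and falls down a group (larger shell), subject to the usual subshell exceptions.
Valence configurations: S⁺ [Ne]3s²3p³, O⁺ [He]2s²2p³.
The numbers (kJ/mol): S 2252, O 3388.
Putting it together, IE_2: S < O.

O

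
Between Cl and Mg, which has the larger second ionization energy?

Cl

After 1 electron has been removed, what remains? Cl⁺ still has 6 valence electrons; Mg⁺ still has 1 valence electron.
All are still removing valence electrons, so compare the +1 ions as you would atoms: IE_2 generally rises across a period (higher Z_eff) and falls down a group (larger shell), subject to the usual subshell exceptions.
Valence configurations: Cl⁺ [Ne]3s²3p⁴, Mg⁺ [Ne]3s¹.
The numbers (kJ/mol): Cl 2298, Mg 1451.
Putting it together, IE_2: Mg < Cl.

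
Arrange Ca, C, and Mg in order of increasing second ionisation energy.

Ca, Mg, C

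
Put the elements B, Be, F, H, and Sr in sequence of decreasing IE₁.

H is in period 1, group 1; Be is in period 2, group 2; B is in period 2, group 13; F is in period 2, group 17; Sr is in period 5, group 2.
IE₁ increases left→right with effective nuclear charge and decreases top→bottom as the valence shell moves farther out.
Here both period and group differ, so the two effects have to be weighed against each other.
B > Sr: relative to Sr, both the across-period and down-group shifts push B's first ionization energy up.
Be > B: this pair runs against the simple trend — see the exception note.
H > Be: period and group pull opposite ways; the down-group shift dominates (1312 vs 900 kJ/mol).
F > H: period and group pull opposite ways; the across-period shift dominates (1681 vs 1312 kJ/mol).
Note the exception: Be has a higher first ionization energy than B, contrary to the simple trend — removing B's lone 2p electron is easier than breaking Be's filled 2s².
Approximate values (kJ/mol): H 1312, Be 900, B 801, F 1681, Sr 550.
So from highest to lowest: F > H > Be > B > Sr.

F > H > Be > B > Sr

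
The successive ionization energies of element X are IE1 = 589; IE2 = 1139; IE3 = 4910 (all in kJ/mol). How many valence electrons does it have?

2

Look for the largest jump between consecutive ionization energies: IE3/IE2 ≈ 4.3, far larger than any earlier ratio.
That jump marks the point where a core electron is being removed. So the atom has 2 valence electrons.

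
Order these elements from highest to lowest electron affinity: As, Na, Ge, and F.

F is in period 2, group 17; Na is in period 3, group 1; Ge is in period 4, group 14; As is in period 4, group 15.
Electron affinity generally becomes more exothermic across a period toward the halogens and less exothermic down a group.
Here both period and group differ, so the two effects have to be weighed against each other.
As > Na: period and group pull opposite ways; the across-period shift dominates (78 vs 53 kJ/mol).
Ge > As: this pair runs against the simple trend — see the exception note.
F > Ge: both effects reinforce here, so F is clearly the higher of the two.
Note the exception: Ge has a higher electron affinity than As, contrary to the simple trend — adding an electron to As's half-filled 4p³ is unfavourable, so Ge (4p²) has the more exothermic EA.
Tabulated electron affinity (kJ/mol): F 328, Na 53, Ge 119, As 78.
So from highest to lowest: F > Ge > As > Na.

F > Ge > As > Na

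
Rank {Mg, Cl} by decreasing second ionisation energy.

The second ionization energy removes an electron from the +1 ion. For each element: Mg⁺ still has 1 valence electron; Cl⁺ still has 6 valence electrons.
All are still removing valence electrons, so compare the +1 ions as you would atoms: IE_2 generally rises across a period (higher Z_eff) and falls down a group (larger shell), subject to the usual subshell exceptions.
Valence configurations: Mg⁺ [Ne]3s¹, Cl⁺ [Ne]3s²3p⁴.
The numbers (kJ/mol): Mg 1451, Cl 2298.
Hence IE_2: Mg < Cl.

Cl > Mg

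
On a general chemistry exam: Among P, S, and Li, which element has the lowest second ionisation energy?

P

The second ionization energy removes an electron from the +1 ion. For each element: P⁺ still has 4 valence electrons; S⁺ still has 5 valence electrons; Li⁺ is the bare [He] core.
Pulling an electron out of a noble-gas core costs far more than removing a remaining valence electron, so Li sits at the high end of IE_2.
Valence configurations: P⁺ [Ne]3s²3p², S⁺ [Ne]3s²3p³.
Tabulated IE_2 (kJ/mol): P 1907, S 2252, Li 7298.
Overall IE_2 order: P < S < Li.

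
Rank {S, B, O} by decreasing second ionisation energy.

IE_2 is the cost of taking one more electron from the +1 cation: S⁺ still has 5 valence electrons; B⁺ still has 2 valence electrons; O⁺ still has 5 valence electrons.
All are still removing valence electrons, so compare the +1 ions as you would atoms: IE_2 generally rises across a period (higher Z_eff) and falls down a group (larger shell), subject to the usual subshell exceptions.
Valence configurations: S⁺ [Ne]3s²3p³, B⁺ [He]2s², O⁺ [He]2s²2p³.
Tabulated IE_2 (kJ/mol): S 2252, B 2427, O 3388.
Putting it together, IE_2: S < B < O.

O, B, S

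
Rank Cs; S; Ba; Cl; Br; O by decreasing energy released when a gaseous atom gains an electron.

Cl > Br > S > O > Cs > Ba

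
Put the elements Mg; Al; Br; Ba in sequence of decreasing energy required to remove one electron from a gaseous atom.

First ionization energy rises across a period (greater Z_eff holds electrons more tightly) and falls down a group (valence electrons are farther from the nucleus).
Here both period and group differ, so the two effects have to be weighed against each other.
Al > Ba: both effects reinforce here, so Al is clearly the higher of the two.
Mg > Al: this pair runs against the simple trend — see the exception note.
Br > Mg: period and group pull opposite ways; the across-period shift dominates (1140 vs 738 kJ/mol).
Note the exception: Mg has a higher first ionization energy than Al, contrary to the simple trend — Al's single 3p electron is easier to remove than one from Mg's filled 3s².
Approximate values (kJ/mol): Mg 738, Al 578, Br 1140, Ba 503.
So from highest to lowest: Br > Mg > Al > Ba.

Br, Mg, Al, Ba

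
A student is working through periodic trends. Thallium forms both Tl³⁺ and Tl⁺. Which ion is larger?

Both ions have Z = 81 protons, but Tl³⁺ has lost more electrons, so its remaining electrons feel a larger effective nuclear charge per electron and are pulled in more tightly.
Higher positive charge → smaller ion, so Tl⁺ > Tl³⁺.

Tl⁺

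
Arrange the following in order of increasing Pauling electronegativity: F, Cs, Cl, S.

Atoms toward the upper right of the periodic table pull bonding electrons most strongly.
These span different periods and groups, so the two trends combine.
S > Cs: relative to Cs, both the across-period and down-group shifts push S's electronegativity up.
Cl > S: both are in period 3; the period trend gives Cl the larger value.
F > Cl: they share group 17; the group trend gives F the larger value.
Tabulated electronegativity (Pauling): F 3.98, S 2.58, Cl 3.16, Cs 0.79.
So from lowest to highest: Cs < S < Cl < F.

Cs < S < Cl < F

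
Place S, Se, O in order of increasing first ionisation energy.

Se, S, O

O is in period 2, group 16; S is in period 3, group 16; Se is in period 4, group 16.
Across a period the outer electron is held more tightly (higher IE₁); down a group it sits in a higher shell, more shielded, and comes off more easily.
All are in group 16, so first ionization energy increases up the group.
So from lowest to highest: Se < S < O.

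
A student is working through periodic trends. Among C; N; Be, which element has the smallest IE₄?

C

IE_4 is the cost of taking one more electron from the +3 cation: C³⁺ still has 1 valence electron; N³⁺ still has 2 valence electrons; Be³⁺ is already 1 electron into the core.
Pulling an electron out of a noble-gas core costs far more than removing a remaining valence electron, so Be sits at the high end of IE_4.
Valence configurations: C³⁺ [He]2s¹, N³⁺ [He]2s².
Approximate IE_4 values (kJ/mol): C 6223, N 7475, Be 21007.
So the fourth ionization energies run C < N < Be.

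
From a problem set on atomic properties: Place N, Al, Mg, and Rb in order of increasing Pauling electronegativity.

N is in period 2, group 15; Mg is in period 3, group 2; Al is in period 3, group 13; Rb is in period 5, group 1.
Atoms toward the upper right of the periodic table pull bonding electrons most strongly.
Here both period and group differ, so the two effects have to be weighed against each other.
Mg > Rb: relative to Rb, both the across-period and down-group shifts push Mg's electronegativity up.
Al > Mg: Al lies to the right of Mg in period 3, so the across-period effect alone puts Al higher.
N > Al: both effects reinforce here, so N is clearly the higher of the two.
For reference (Pauling): N 3.04, Mg 1.31, Al 1.61, Rb 0.82.
So from lowest to highest: Rb < Mg < Al < N.

Rb, Mg, Al, N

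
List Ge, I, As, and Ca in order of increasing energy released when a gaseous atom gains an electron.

Ca is in period 4, group 2; Ge is in period 4, group 14; As is in period 4, group 15; I is in period 5, group 17.
Adding an electron releases more energy for atoms nearer the top right (short of the noble gases).
Neither a single period nor a single group — weigh both effects.
As > Ca: As lies to the right of Ca in period 4, so the across-period effect alone puts As higher.
Ge > As: this pair runs against the simple trend — see the exception note.
I > Ge: period and group pull opposite ways; the across-period shift dominates (295 vs 119 kJ/mol).
Note the exception: Ge has a higher electron affinity than As, contrary to the simple trend — adding an electron to As's half-filled 4p³ is unfavourable, so Ge (4p²) has the more exothermic EA.
Approximate values (kJ/mol): Ca 2, Ge 119, As 78, I 295.
So from lowest to highest: Ca < As < Ge < I.

Ca, As, Ge, I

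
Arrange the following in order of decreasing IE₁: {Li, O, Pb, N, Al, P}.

N > O > P > Pb > Al > Li

Li is in period 2, group 1; N is in period 2, group 15; O is in period 2, group 16; Al is in period 3, group 13; P is in period 3, group 15; Pb is in period 6, group 14.
First ionization energy rises across a period (greater Z_eff holds electrons more tightly) and falls down a group (valence electrons are farther from the nucleus).
These span different periods and groups, so the two trends combine.
Al > Li: period and group pull opposite ways; the across-period shift dominates (578 vs 520 kJ/mol).
Pb > Al: the two effects oppose for this pair; the across-period effect wins (716 vs 578 kJ/mol).
P > Pb: relative to Pb, both the across-period and down-group shifts push P's first ionization energy up.
O > P: both effects reinforce here, so O is clearly the higher of the two.
N > O: this pair runs against the simple trend — see the exception note.
Note the exception: N has a higher first ionization energy than O, contrary to the simple trend — pairing an electron in O's 2p⁴ costs repulsion energy, so O ionizes more easily than half-filled N (2p³).
For reference (kJ/mol): Li 520, N 1402, O 1314, Al 578, P 1012, Pb 716.
So from highest to lowest: N > O > P > Pb > Al > Li.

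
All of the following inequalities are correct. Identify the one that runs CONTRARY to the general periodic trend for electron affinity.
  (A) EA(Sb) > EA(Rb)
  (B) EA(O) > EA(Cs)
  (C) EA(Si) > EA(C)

(C)

The general trend: electron affinity increases across a period and decreases down a group.
(A) Sb (period 5, group 15) vs Rb (period 5, group 1): the stated order agrees with the simple trend.
(B) O (period 2, group 16) vs Cs (period 6, group 1): the stated order agrees with the simple trend.
(C) Si (period 3, group 14) vs C (period 2, group 14): the stated order contradicts the simple trend.
The exception is (C): Si's larger, more diffuse 3p orbitals accept an added electron slightly more readily than C's compact 2p.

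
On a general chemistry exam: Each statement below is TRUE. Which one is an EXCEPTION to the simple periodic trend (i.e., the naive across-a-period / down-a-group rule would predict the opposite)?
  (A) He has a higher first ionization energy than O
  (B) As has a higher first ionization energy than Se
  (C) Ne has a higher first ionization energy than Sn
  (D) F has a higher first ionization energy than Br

(B)

The general trend: first ionization energy increases across a period and decreases down a group.
(A) He (period 1, group 18) vs O (period 2, group 16): the stated order agrees with the simple trend.
(B) As (period 4, group 15) vs Se (period 4, group 16): the stated order contradicts the simple trend.
(C) Ne (period 2, group 18) vs Sn (period 5, group 14): the stated order agrees with the simple trend.
(D) F (period 2, group 17) vs Br (period 4, group 17): the stated order agrees with the simple trend.
The exception is (B): Se (4p⁴) ionizes more easily than half-filled As (4p³).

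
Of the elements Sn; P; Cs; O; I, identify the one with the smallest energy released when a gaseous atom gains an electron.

O is in period 2, group 16; P is in period 3, group 15; Sn is in period 5, group 14; I is in period 5, group 17; Cs is in period 6, group 1.
Adding an electron releases more energy for atoms nearer the top right (short of the noble gases).
Neither a single period nor a single group — weigh both effects.
P > Cs: both effects reinforce here, so P is clearly the higher of the two.
Sn > P: this pair runs against the simple trend — see the exception note.
O > Sn: relative to Sn, both the across-period and down-group shifts push O's electron affinity up.
I > O: period and group pull opposite ways; the across-period shift dominates (295 vs 141 kJ/mol).
Note the exception: Sn has a higher electron affinity than P, contrary to the simple trend — adding an electron to P's half-filled np³ subshell costs electron-pairing energy.
For reference (kJ/mol): O 141, P 72, Sn 107, I 295, Cs 46.
The smallest energy released when a gaseous atom gains an electron among these belongs to Cs.

Cs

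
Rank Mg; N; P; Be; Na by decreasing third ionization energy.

Be > Mg > Na > N > P

The third ionization energy removes an electron from the +2 ion. For each element: Mg²⁺ is the bare [Ne] core; N²⁺ still has 3 valence electrons; P²⁺ still has 3 valence electrons; Be²⁺ is the bare [He] core; Na²⁺ is already 1 electron into the core.
Pulling an electron out of a noble-gas core costs far more than removing a remaining valence electron, so Na, Mg and Be sit at the high end of IE_3.
Valence configurations: N²⁺ [He]2s²2p¹, P²⁺ [Ne]3s²3p¹.
The numbers (kJ/mol): Mg 7733, N 4578, P 2914, Be 14849, Na 6910.
So the third ionization energies run P < N < Na < Mg < Be.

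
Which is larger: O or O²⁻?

O²⁻

Forming O²⁻ adds 2 electrons to O. More electron–electron repulsion in the same shell, with unchanged nuclear charge, lets the cloud expand.
An anion is larger than its parent atom: O²⁻ > O.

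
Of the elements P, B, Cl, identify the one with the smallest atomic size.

B is in period 2, group 13; P is in period 3, group 15; Cl is in period 3, group 17.
Radius decreases left→right (rising Z_eff, same n) and increases top→bottom (higher n).
These span different periods and groups, so the two trends combine.
Cl > B: period and group pull opposite ways; the down-group shift dominates (99 vs 85 pm).
P > Cl: P lies to the left of Cl in period 3, so the across-period effect alone puts P larger.
For reference (pm): B 85, P 111, Cl 99.
The smallest atomic size among these belongs to B.

B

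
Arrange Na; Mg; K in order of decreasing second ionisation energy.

IE_2 is the cost of taking one more electron from the +1 cation: Na⁺ is the bare [Ne] core; Mg⁺ still has 1 valence electron; K⁺ is the bare [Ar] core.
Pulling an electron out of a noble-gas core costs far more than removing a remaining valence electron, so K and Na sit at the high end of IE_2.
Tabulated IE_2 (kJ/mol): Na 4562, Mg 1451, K 3052.
So the second ionization energies run Mg < K < Na.

Na > K > Mg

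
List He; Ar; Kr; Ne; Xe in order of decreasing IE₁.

Removing the outermost electron gets harder across a period and easier down a group.
All are in group 18, so first ionization energy increases up the group.
So from highest to lowest: He > Ne > Ar > Kr > Xe.

He, Ne, Ar, Kr, Xe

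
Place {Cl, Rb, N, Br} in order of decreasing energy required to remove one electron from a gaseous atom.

N > Cl > Br > Rb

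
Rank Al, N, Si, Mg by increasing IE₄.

IE_4 is the cost of taking one more electron from the +3 cation: Al³⁺ is the bare [Ne] core; N³⁺ still has 2 valence electrons; Si³⁺ still has 1 valence electron; Mg³⁺ is already 1 electron into the core.
Pulling an electron out of a noble-gas core costs far more than removing a remaining valence electron, so Mg and Al sit at the high end of IE_4.
Valence configurations: N³⁺ [He]2s², Si³⁺ [Ne]3s¹.
The numbers (kJ/mol): Al 11577, N 7475, Si 4356, Mg 10543.
Hence IE_4: Si < N < Mg < Al.

Si < N < Mg < Al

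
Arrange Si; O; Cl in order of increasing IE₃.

Si < Cl < O

The third ionization energy removes an electron from the +2 ion. For each element: Si²⁺ still has 2 valence electrons; O²⁺ still has 4 valence electrons; Cl²⁺ still has 5 valence electrons.
All are still removing valence electrons, so compare the +2 ions as you would atoms: IE_3 generally rises across a period (higher Z_eff) and falls down a group (larger shell), subject to the usual subshell exceptions.
Valence configurations: Si²⁺ [Ne]3s², O²⁺ [He]2s²2p², Cl²⁺ [Ne]3s²3p³.
Approximate IE_3 values (kJ/mol): Si 3232, O 5300, Cl 3822.
Putting it together, IE_3: Si < Cl < O.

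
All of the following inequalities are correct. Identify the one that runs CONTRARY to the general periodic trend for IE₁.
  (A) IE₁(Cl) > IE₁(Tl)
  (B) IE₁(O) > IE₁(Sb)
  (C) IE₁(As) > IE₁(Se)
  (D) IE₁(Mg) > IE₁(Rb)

(C)

The general trend: IE₁ increases across a period and decreases down a group.
(A) Cl (period 3, group 17) vs Tl (period 6, group 13): the stated order agrees with the simple trend.
(B) O (period 2, group 16) vs Sb (period 5, group 15): the stated order agrees with the simple trend.
(C) As (period 4, group 15) vs Se (period 4, group 16): the stated order contradicts the simple trend.
(D) Mg (period 3, group 2) vs Rb (period 5, group 1): the stated order agrees with the simple trend.
The exception is (C): Se (4p⁴) ionizes more easily than half-filled As (4p³).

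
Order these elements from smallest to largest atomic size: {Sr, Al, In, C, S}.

C, S, Al, In, Sr

C is in period 2, group 14; Al is in period 3, group 13; S is in period 3, group 16; Sr is in period 5, group 2; In is in period 5, group 13.
Across a period the added protons contract the valence shell; down a group each new principal shell makes the atom larger.
These span different periods and groups, so the two trends combine.
S > C: the two effects oppose for this pair; the down-group effect wins (103 vs 75 pm).
Al > S: both are in period 3; the period trend gives Al the larger value.
In > Al: In sits below Al in group 13, so the down-group effect alone puts In larger.
Sr > In: Sr lies to the left of In in period 5, so the across-period effect alone puts Sr larger.
Approximate values (pm): C 75, Al 126, S 103, Sr 185, In 142.
So from smallest to largest: C < S < Al < In < Sr.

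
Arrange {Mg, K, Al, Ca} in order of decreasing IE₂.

K, Al, Mg, Ca

The second ionization energy removes an electron from the +1 ion. For each element: Mg⁺ still has 1 valence electron; K⁺ is the bare [Ar] core; Al⁺ still has 2 valence electrons; Ca⁺ still has 1 valence electron.
Pulling an electron out of a noble-gas core costs far more than removing a remaining valence electron, so K sits at the high end of IE_2.
Valence configurations: Mg⁺ [Ne]3s¹, Al⁺ [Ne]3s², Ca⁺ [Ar]4s¹.
The numbers (kJ/mol): Mg 1451, K 3052, Al 1817, Ca 1145.
Hence IE_2: Ca < Mg < Al < K.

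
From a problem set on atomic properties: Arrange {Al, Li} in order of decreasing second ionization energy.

Li, Al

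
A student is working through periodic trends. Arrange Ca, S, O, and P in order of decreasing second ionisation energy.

Consider each +1 ion: Ca⁺ still has 1 valence electron; S⁺ still has 5 valence electrons; O⁺ still has 5 valence electrons; P⁺ still has 4 valence electrons.
All are still removing valence electrons, so compare the +1 ions as you would atoms: IE_2 generally rises across a period (higher Z_eff) and falls down a group (larger shell), subject to the usual subshell exceptions.
Valence configurations: Ca⁺ [Ar]4s¹, S⁺ [Ne]3s²3p³, O⁺ [He]2s²2p³, P⁺ [Ne]3s²3p².
The numbers (kJ/mol): Ca 1145, S 2252, O 3388, P 1907.
Hence IE_2: Ca < P < S < O.

O > S > P > Ca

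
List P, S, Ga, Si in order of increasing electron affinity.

Si is in period 3, group 14; P is in period 3, group 15; S is in period 3, group 16; Ga is in period 4, group 13.
Adding an electron releases more energy for atoms nearer the top right (short of the noble gases).
Neither a single period nor a single group — weigh both effects.
P > Ga: both effects reinforce here, so P is clearly the higher of the two.
Si > P: this pair runs against the simple trend — see the exception note.
S > Si: S lies to the right of Si in period 3, so the across-period effect alone puts S higher.
Note the exception: Si has a higher electron affinity than P, contrary to the simple trend — adding an electron to P's half-filled 3p³ is unfavourable, so Si (3p²) has the more exothermic EA.
Approximate values (kJ/mol): Si 134, P 72, S 200, Ga 29.
So from lowest to highest: Ga < P < Si < S.

Ga < P < Si < S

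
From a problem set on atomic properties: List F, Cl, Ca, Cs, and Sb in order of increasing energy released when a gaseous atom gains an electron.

Ca < Cs < Sb < F < Cl

F is in period 2, group 17; Cl is in period 3, group 17; Ca is in period 4, group 2; Sb is in period 5, group 15; Cs is in period 6, group 1.
Atoms with high Z_eff and room in the valence shell (especially the halogens) have the most exothermic electron affinities.
These span different periods and groups, so the two trends combine.
Cs > Ca: this pair runs against the simple trend — see the exception note.
Sb > Cs: both effects reinforce here, so Sb is clearly the higher of the two.
F > Sb: relative to Sb, both the across-period and down-group shifts push F's electron affinity up.
Cl > F: this pair runs against the simple trend — see the exception note.
Note the exception: Cs has a higher electron affinity than Ca, contrary to the simple trend — adding an electron to Ca (ns²) has to open a new, higher-energy np subshell, which is unfavourable.
Note the exception: Cl has a higher electron affinity than F, contrary to the simple trend — F's small 2p subshell makes the incoming electron feel strong e⁻–e⁻ repulsion, so Cl actually releases more energy on gaining an electron.
Tabulated electron affinity (kJ/mol): F 328, Cl 349, Ca 2, Sb 103, Cs 46.
So from lowest to highest: Ca < Cs < Sb < F < Cl.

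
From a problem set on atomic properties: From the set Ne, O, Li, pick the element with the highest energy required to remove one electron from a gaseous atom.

Ne

Removing the outermost electron gets harder across a period and easier down a group.
All lie in period 2, so first ionization energy increases left to right.
The highest energy required to remove one electron from a gaseous atom among these belongs to Ne.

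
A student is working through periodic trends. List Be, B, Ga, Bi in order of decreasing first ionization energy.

Be is in period 2, group 2; B is in period 2, group 13; Ga is in period 4, group 13; Bi is in period 6, group 15.
First ionization energy rises across a period (greater Z_eff holds electrons more tightly) and falls down a group (valence electrons are farther from the nucleus).
Here both period and group differ, so the two effects have to be weighed against each other.
Bi > Ga: the two effects oppose for this pair; the across-period effect wins (703 vs 579 kJ/mol).
B > Bi: period and group pull opposite ways; the down-group shift dominates (801 vs 703 kJ/mol).
Be > B: this pair runs against the simple trend — see the exception note.
Note the exception: Be has a higher first ionization energy than B, contrary to the simple trend — removing B's lone 2p electron is easier than breaking Be's filled 2s².
For reference (kJ/mol): Be 900, B 801, Ga 579, Bi 703.
So from highest to lowest: Be > B > Bi > Ga.

Be, B, Bi, Ga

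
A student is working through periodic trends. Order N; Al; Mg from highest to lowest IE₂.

N > Al > Mg

Consider each +1 ion: N⁺ still has 4 valence electrons; Al⁺ still has 2 valence electrons; Mg⁺ still has 1 valence electron.
All are still removing valence electrons, so compare the +1 ions as you would atoms: IE_2 generally rises across a period (higher Z_eff) and falls down a group (larger shell), subject to the usual subshell exceptions.
Valence configurations: N⁺ [He]2s²2p², Al⁺ [Ne]3s², Mg⁺ [Ne]3s¹.
Approximate IE_2 values (kJ/mol): N 2856, Al 1817, Mg 1451.
Putting it together, IE_2: Mg < Al < N.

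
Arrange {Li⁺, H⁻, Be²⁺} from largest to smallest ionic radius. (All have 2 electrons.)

All of these have 2 electrons, so size is governed by nuclear charge alone: the more protons, the stronger the pull on the same electron cloud, and the smaller the ion.
Nuclear charges: Be²⁺ (Z=4), Li⁺ (Z=3), H⁻ (Z=1).
Largest to smallest: H⁻ > Li⁺ > Be²⁺.

H⁻ > Li⁺ > Be²⁺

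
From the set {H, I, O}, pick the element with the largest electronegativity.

O

H is in period 1, group 1; O is in period 2, group 16; I is in period 5, group 17.
Electronegativity increases across a period and decreases down a group, tracking effective nuclear charge and atomic size.
Neither a single period nor a single group — weigh both effects.
I > H: period and group pull opposite ways; the across-period shift dominates (2.66 vs 2.20).
O > I: period and group pull opposite ways; the down-group shift dominates (3.44 vs 2.66).
For reference (Pauling): H 2.20, O 3.44, I 2.66.
The largest electronegativity among these belongs to O.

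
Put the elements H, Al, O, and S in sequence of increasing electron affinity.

Al < H < O < S

H is in period 1, group 1; O is in period 2, group 16; Al is in period 3, group 13; S is in period 3, group 16.
Electron affinity generally becomes more exothermic across a period toward the halogens and less exothermic down a group.
These span different periods and groups, so the two trends combine.
H > Al: period and group pull opposite ways; the down-group shift dominates (73 vs 42 kJ/mol).
O > H: the two effects oppose for this pair; the across-period effect wins (141 vs 73 kJ/mol).
S > O: this pair runs against the simple trend — see the exception note.
Note the exception: S has a higher electron affinity than O, contrary to the simple trend — the compact 2p subshell of O repels the added electron more than S's larger 3p does.
Approximate values (kJ/mol): H 73, O 141, Al 42, S 200.
So from lowest to highest: Al < H < O < S.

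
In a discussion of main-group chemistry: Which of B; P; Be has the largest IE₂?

Consider each +1 ion: B⁺ still has 2 valence electrons; P⁺ still has 4 valence electrons; Be⁺ still has 1 valence electron.
All are still removing valence electrons, so compare the +1 ions as you would atoms: IE_2 generally rises across a period (higher Z_eff) and falls down a group (larger shell), subject to the usual subshell exceptions.
Valence configurations: B⁺ [He]2s², P⁺ [Ne]3s²3p², Be⁺ [He]2s¹.
Approximate IE_2 values (kJ/mol): B 2427, P 1907, Be 1757.
Overall IE_2 order: Be < P < B.

B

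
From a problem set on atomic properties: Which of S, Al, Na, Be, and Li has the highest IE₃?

Be

IE_3 is the cost of taking one more electron from the +2 cation: S²⁺ still has 4 valence electrons; Al²⁺ still has 1 valence electron; Na²⁺ is already 1 electron into the core; Be²⁺ is the bare [He] core; Li²⁺ is already 1 electron into the core.
Core electrons are held far more tightly than valence electrons, so Na, Li and Be top the IE_3 order.
Valence configurations: S²⁺ [Ne]3s²3p², Al²⁺ [Ne]3s¹.
Tabulated IE_3 (kJ/mol): S 3357, Al 2745, Na 6910, Be 14849, Li 11815.
Overall IE_3 order: Al < S < Na < Li < Be.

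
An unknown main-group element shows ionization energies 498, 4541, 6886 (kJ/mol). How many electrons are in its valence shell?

Look for the largest jump between consecutive ionization energies: IE2/IE1 ≈ 9.1, far larger than any earlier ratio.
That jump marks the point where a core electron is being removed. So the atom has 1 valence electron.

1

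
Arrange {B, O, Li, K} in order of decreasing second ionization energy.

The second ionization energy removes an electron from the +1 ion. For each element: B⁺ still has 2 valence electrons; O⁺ still has 5 valence electrons; Li⁺ is the bare [He] core; K⁺ is the bare [Ar] core.
Usually core removal costs more than valence removal, but here the competition is close: a tightly held n=2 valence electron can cost more to remove than an n=3 core electron, so the actual values have to decide it.
Valence configurations: B⁺ [He]2s², O⁺ [He]2s²2p³.
The numbers (kJ/mol): B 2427, O 3388, Li 7298, K 3052.
Putting it together, IE_2: B < K < O < Li.

Li > O > K > B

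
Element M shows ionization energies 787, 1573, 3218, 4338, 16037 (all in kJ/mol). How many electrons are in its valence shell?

4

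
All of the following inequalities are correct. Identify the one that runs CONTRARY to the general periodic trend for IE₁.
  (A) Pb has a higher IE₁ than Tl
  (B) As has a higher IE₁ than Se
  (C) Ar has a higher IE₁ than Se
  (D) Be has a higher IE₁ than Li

The general trend: IE₁ increases across a period and decreases down a group.
(A) Pb (period 6, group 14) vs Tl (period 6, group 13): the stated order agrees with the simple trend.
(B) As (period 4, group 15) vs Se (period 4, group 16): the stated order contradicts the simple trend.
(C) Ar (period 3, group 18) vs Se (period 4, group 16): the stated order agrees with the simple trend.
(D) Be (period 2, group 2) vs Li (period 2, group 1): the stated order agrees with the simple trend.
The exception is (B): Se (4p⁴) ionizes more easily than half-filled As (4p³).

(B)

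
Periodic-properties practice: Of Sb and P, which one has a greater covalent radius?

P is in period 3, group 15; Sb is in period 5, group 15.
Across a period the added protons contract the valence shell; down a group each new principal shell makes the atom larger.
All are in group 15, so atomic radius increases down the group.
So Sb has the greater covalent radius (Sb > P).

Sb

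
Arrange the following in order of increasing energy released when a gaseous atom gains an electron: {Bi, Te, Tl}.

Tl, Bi, Te

Te is in period 5, group 16; Tl is in period 6, group 13; Bi is in period 6, group 15.
EA tends to increase across a period and decrease down a group, though the pattern is less regular than for IE or radius.
These span different periods and groups, so the two trends combine.
Bi > Tl: Bi lies to the right of Tl in period 6, so the across-period effect alone puts Bi higher.
Te > Bi: both effects reinforce here, so Te is clearly the higher of the two.
Tabulated electron affinity (kJ/mol): Te 190, Tl 19, Bi 91.
So from lowest to highest: Tl < Bi < Te.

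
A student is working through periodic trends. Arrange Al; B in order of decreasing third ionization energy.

After 2 electrons have been removed, what remains? Al²⁺ still has 1 valence electron; B²⁺ still has 1 valence electron.
All are still removing valence electrons, so compare the +2 ions as you would atoms: IE_3 generally rises across a period (higher Z_eff) and falls down a group (larger shell), subject to the usual subshell exceptions.
Valence configurations: Al²⁺ [Ne]3s¹, B²⁺ [He]2s¹.
Tabulated IE_3 (kJ/mol): Al 2745, B 3660.
Putting it together, IE_3: Al < B.

B > Al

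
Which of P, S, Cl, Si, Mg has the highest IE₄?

Mg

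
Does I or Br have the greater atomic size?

I

Across a period the added protons contract the valence shell; down a group each new principal shell makes the atom larger.
All are in group 17, so atomic radius increases down the group.
So I has the greater atomic size (I > Br).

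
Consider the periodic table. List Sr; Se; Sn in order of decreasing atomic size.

Se is in period 4, group 16; Sr is in period 5, group 2; Sn is in period 5, group 14.
Moving right in a period, electrons are added to the same shell under a stronger nuclear pull, so atoms get smaller; moving down, a new shell is opened and atoms get larger.
These span different periods and groups, so the two trends combine.
Sn > Se: both effects reinforce here, so Sn is clearly the larger of the two.
Sr > Sn: Sr lies to the left of Sn in period 5, so the across-period effect alone puts Sr larger.
Tabulated atomic radius (pm): Se 116, Sr 185, Sn 140.
So from largest to smallest: Sr > Sn > Se.

Sr, Sn, Se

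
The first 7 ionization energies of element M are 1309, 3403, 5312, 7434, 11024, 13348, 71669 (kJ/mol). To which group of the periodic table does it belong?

Group 16

Look for the largest jump between consecutive ionization energies: IE7/IE6 ≈ 5.4, far larger than any earlier ratio.
That jump marks the point where a core electron is being removed. So the atom has 6 valence electrons.
A main-group element with 6 valence electrons is in group 16.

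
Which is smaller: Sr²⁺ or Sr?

Sr²⁺

Forming Sr²⁺ removes 2 electrons from Sr. Fewer electrons for the same nuclear charge means less shielding and a higher Z_eff on the remaining electrons, and for main-group metals the entire outer shell is lost.
A cation is smaller than its parent atom: Sr²⁺ < Sr.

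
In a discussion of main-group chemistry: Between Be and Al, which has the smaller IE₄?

Consider each +3 ion: Be³⁺ is already 1 electron into the core; Al³⁺ is the bare [Ne] core.
All of these are removing an electron from a noble-gas core or deeper; the smaller core (lower principal quantum number) is held far more tightly, and within a period the higher nuclear charge binds the same core more tightly.
Approximate IE_4 values (kJ/mol): Be 21007, Al 11577.
So the fourth ionization energies run Al < Be.

Al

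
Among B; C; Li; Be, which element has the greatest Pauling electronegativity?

C

Li is in period 2, group 1; Be is in period 2, group 2; B is in period 2, group 13; C is in period 2, group 14.
Electronegativity increases across a period and decreases down a group, tracking effective nuclear charge and atomic size.
All lie in period 2, so electronegativity increases left to right.
The greatest Pauling electronegativity among these belongs to C.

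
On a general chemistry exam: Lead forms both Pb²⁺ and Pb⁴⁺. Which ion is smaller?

Both ions have Z = 82 protons, but Pb⁴⁺ has lost more electrons, so its remaining electrons feel a larger effective nuclear charge per electron and are pulled in more tightly.
Higher positive charge → smaller ion, so Pb²⁺ > Pb⁴⁺.

Pb⁴⁺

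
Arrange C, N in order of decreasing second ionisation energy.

IE_2 is the cost of taking one more electron from the +1 cation: C⁺ still has 3 valence electrons; N⁺ still has 4 valence electrons.
All are still removing valence electrons, so compare the +1 ions as you would atoms: IE_2 generally rises across a period (higher Z_eff) and falls down a group (larger shell), subject to the usual subshell exceptions.
Valence configurations: C⁺ [He]2s²2p¹, N⁺ [He]2s²2p².
Tabulated IE_2 (kJ/mol): C 2353, N 2856.
Putting it together, IE_2: C < N.

N, C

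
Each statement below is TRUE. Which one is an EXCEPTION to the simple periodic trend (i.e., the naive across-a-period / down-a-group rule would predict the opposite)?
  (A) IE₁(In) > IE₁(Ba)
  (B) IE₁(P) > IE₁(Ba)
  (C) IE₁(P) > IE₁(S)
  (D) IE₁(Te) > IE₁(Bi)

The general trend: first ionisation energy increases across a period and decreases down a group.
(A) In (period 5, group 13) vs Ba (period 6, group 2): the stated order agrees with the simple trend.
(B) P (period 3, group 15) vs Ba (period 6, group 2): the stated order agrees with the simple trend.
(C) P (period 3, group 15) vs S (period 3, group 16): the stated order contradicts the simple trend.
(D) Te (period 5, group 16) vs Bi (period 6, group 15): the stated order agrees with the simple trend.
The exception is (C): S (3p⁴) ionizes more easily than half-filled P (3p³) because the paired 3p electron in S is pushed out by e⁻–e⁻ repulsion.

(C)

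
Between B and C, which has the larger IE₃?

C

Consider each +2 ion: B²⁺ still has 1 valence electron; C²⁺ still has 2 valence electrons.
All are still removing valence electrons, so compare the +2 ions as you would atoms: IE_3 generally rises across a period (higher Z_eff) and falls down a group (larger shell), subject to the usual subshell exceptions.
Valence configurations: B²⁺ [He]2s¹, C²⁺ [He]2s².
Tabulated IE_3 (kJ/mol): B 3660, C 4620.
Hence IE_3: B < C.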